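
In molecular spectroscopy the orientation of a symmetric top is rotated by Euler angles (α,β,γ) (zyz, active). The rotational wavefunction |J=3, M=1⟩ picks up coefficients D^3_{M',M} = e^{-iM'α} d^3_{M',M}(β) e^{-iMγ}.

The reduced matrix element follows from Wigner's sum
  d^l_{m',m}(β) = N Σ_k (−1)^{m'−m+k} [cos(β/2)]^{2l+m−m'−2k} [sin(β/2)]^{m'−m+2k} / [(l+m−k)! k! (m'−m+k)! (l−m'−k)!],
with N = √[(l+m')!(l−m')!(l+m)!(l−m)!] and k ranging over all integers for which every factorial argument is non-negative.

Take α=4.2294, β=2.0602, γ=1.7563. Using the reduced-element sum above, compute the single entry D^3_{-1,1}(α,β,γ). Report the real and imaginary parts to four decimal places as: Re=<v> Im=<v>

Re=0.3441 Im=-0.2718

First d^3_{-1,1}(β=2.0602), then the phase factors e^{-i(-1)α} and e^{-i(1)γ}:
c=cos(2.0602/2)=0.514733, s=sin(2.0602/2)=0.857350; N=√[2·24·24·2]=48.000000
k∈{2,3,4} keeps every argument non-negative
  k=2: (−1)^0·48.0000/(8)·0.5147^4·0.8574^2 = +0.309597
  k=3: (−1)^1·48.0000/(6)·0.5147^2·0.8574^4 = -1.145217
  k=4: (−1)^2·48.0000/(48)·0.5147^0·0.8574^6 = +0.397146
d^3_{-1,1}(2.0602) = +0.309597 -1.145217 +0.397146 = -0.438474
Attach z-rotation phases: D = e^{-i(-1)(4.2294)}·(-0.438474)·e^{-i(1)(1.7563)} = +0.344095-0.271768i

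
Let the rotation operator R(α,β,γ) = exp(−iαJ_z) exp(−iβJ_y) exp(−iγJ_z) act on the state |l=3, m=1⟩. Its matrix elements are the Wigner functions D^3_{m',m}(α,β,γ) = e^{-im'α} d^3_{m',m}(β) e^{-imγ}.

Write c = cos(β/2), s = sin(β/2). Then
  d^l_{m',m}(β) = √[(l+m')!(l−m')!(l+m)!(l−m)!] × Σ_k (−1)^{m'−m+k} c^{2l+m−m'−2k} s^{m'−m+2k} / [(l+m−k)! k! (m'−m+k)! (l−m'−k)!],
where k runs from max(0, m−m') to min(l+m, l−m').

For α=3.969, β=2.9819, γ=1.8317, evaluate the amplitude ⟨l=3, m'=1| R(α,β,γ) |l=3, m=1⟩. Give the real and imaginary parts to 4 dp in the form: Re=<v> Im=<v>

Re=0.0331 Im=0.0173

D^3_{1,1}(3.969,2.9819,1.8317) = e^{-i·1·3.969}·d^3_{1,1}(2.9819)·e^{-i·1·1.8317}. Compute d first:
c=cos(2.9819/2)=0.079762, s=sin(2.9819/2)=0.996814; N=√[24·2·24·2]=48.000000
Admissible k: 0..2 (factorial args all ≥0)
  k=0: (−1)^0·48.0000/(48)·0.0798^6·0.9968^0 = +0.000000
  k=1: (−1)^1·48.0000/(6)·0.0798^4·0.9968^2 = -0.000322
  k=2: (−1)^2·48.0000/(8)·0.0798^2·0.9968^4 = +0.037687
d^3_{1,1}(2.9819) = +0.000000 -0.000322 +0.037687 = +0.037366
Phases: e^{-i·(1)·3.969}=-0.676787+0.736179i, e^{-i·(1)·1.8317}=-0.257954-0.966157i ⇒ D=+0.033100+0.017337i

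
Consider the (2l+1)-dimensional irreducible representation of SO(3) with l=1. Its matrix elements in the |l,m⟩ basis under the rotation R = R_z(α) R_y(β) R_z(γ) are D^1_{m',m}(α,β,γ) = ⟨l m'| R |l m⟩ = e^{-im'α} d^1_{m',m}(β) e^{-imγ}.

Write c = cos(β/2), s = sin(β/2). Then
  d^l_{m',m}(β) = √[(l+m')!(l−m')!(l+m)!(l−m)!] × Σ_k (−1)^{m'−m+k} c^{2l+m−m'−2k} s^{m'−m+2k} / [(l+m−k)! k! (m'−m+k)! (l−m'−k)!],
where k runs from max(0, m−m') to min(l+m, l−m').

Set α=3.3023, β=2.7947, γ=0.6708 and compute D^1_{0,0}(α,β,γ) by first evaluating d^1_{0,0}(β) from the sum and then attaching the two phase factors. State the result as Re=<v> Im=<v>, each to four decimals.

Re=-0.9404 Im=0.0000

D^1_{0,0}(3.3023,2.7947,0.6708) = e^{-i·0·3.3023}·d^1_{0,0}(2.7947)·e^{-i·0·0.6708}. Compute d first:
c=cos(2.7947/2)=0.172578, s=sin(2.7947/2)=0.984996; N=√[1·1·1·1]=1.000000
Admissible k: 0..1 (factorial args all ≥0)
  k=0: (−1)^0·1.0000/(1)·0.1726^2·0.9850^0 = +0.029783
  k=1: (−1)^1·1.0000/(1)·0.1726^0·0.9850^2 = -0.970217
d^1_{0,0}(2.7947) = +0.029783 -0.970217 = -0.940434
Attach z-rotation phases: D = e^{-i(0)(3.3023)}·(-0.940434)·e^{-i(0)(0.6708)} = -0.940434+0.000000i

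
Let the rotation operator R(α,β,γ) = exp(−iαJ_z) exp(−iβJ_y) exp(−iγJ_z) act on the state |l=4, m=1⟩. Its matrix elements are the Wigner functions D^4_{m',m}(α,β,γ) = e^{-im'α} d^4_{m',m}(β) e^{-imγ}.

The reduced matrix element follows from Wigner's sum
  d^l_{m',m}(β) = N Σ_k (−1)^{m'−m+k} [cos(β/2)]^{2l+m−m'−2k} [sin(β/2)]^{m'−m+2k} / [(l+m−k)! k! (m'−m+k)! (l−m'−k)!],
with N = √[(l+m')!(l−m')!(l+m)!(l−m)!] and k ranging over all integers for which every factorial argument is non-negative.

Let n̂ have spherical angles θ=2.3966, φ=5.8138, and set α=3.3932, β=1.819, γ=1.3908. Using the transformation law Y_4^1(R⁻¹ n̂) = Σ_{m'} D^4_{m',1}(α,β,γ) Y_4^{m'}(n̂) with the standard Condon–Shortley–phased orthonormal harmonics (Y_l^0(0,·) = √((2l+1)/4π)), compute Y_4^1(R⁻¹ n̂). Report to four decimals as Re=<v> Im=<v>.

Re=-0.2023 Im=0.2550

Need the full column D^4_{m',1} for m'=−4..4 at α=3.3932, β=1.819, γ=1.3908.
cos(β/2)=0.614140, sin(β/2)=0.789197
d^4_{-4,1}: single k=5 term ⇒ +0.530669;  D = +0.491948-0.198988i
d^4_{-3,1}: k∈[4..5] ⇒ +0.730014 -0.723298 = +0.006715;  D = -0.005402+0.003989i
d^4_{-2,1}: k∈[3..5] ⇒ +0.607308 -1.504305 +0.496822 = -0.400174;  D = -0.252624+0.310355i
d^4_{-1,1}: k∈[2..5] ⇒ +0.334177 -1.655515 +1.366905 -0.150481 = -0.104914;  D = +0.043889-0.095293i
d^4_{0,1}: k∈[1..4] ⇒ +0.116298 -1.152287 +1.902812 -0.523697 = +0.343127;  D = +0.061429-0.337583i
d^4_{1,1}: k∈[0..3] ⇒ +0.020237 -0.501266 +1.655515 -0.911270 = +0.263216;  D = +0.018833+0.262542i
d^4_{2,1}: k∈[0..2] ⇒ -0.110330 +0.910963 -1.002870 = -0.202238;  D = +0.064235+0.191765i
d^4_{3,1}: k∈[0..1] ⇒ +0.265245 -0.730014 = -0.464769;  D = -0.252689-0.390074i
d^4_{4,1}: single k=0 term ⇒ -0.321357;  D = +0.236365+0.217721i
Y_4^{m'}(θ=2.3966,φ=5.8138) and Σ D·Y over m':
  (+0.4919-0.1990i)·(-0.0282+0.0891i)  (-0.0054+0.0040i)·(-0.0464-0.2829i)  (-0.2526+0.3104i)·(+0.2528+0.3452i)  (+0.0439-0.0953i)·(-0.1645-0.0835i)  (+0.0614-0.3376i)·(-0.3164+0.0000i)  (+0.0188+0.2625i)·(+0.1645-0.0835i)  (+0.0642+0.1918i)·(+0.2528-0.3452i)  (-0.2527-0.3901i)·(+0.0464-0.2829i)  (+0.2364+0.2177i)·(-0.0282-0.0891i)
Y_4^1(R⁻¹ n̂) = -0.202295+0.254981i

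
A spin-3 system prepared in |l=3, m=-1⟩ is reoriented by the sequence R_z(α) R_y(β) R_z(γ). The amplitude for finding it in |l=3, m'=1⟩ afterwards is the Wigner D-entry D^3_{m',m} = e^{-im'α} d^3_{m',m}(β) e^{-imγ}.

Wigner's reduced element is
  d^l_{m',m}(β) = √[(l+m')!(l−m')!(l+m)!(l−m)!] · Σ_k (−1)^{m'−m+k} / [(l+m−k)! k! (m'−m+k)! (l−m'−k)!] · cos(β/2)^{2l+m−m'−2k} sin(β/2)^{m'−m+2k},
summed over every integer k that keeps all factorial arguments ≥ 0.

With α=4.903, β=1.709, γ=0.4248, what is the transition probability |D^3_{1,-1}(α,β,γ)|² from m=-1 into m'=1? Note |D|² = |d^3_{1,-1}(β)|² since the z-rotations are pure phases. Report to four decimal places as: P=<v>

P=0.0886

D^3_{1,-1}(4.903,1.709,0.4248) = e^{-i·1·4.903}·d^3_{1,-1}(1.709)·e^{-i·-1·0.4248}. Compute d first:
Half-angle: c=0.656596, s=0.754243. N=√(24·2·2·24)=48.000000
The bounds max(0,m−m')=0 and min(l+m,l−m')=2 give 3 terms
  k=0: (−1)^2·48.0000/(8)·0.6566^4·0.7542^2 = +0.634404
  k=1: (−1)^3·48.0000/(6)·0.6566^2·0.7542^4 = -1.116171
  k=2: (−1)^4·48.0000/(48)·0.6566^0·0.7542^6 = +0.184105
d^3_{1,-1}(1.709) = +0.634404 -1.116171 +0.184105 = -0.297661
|D^3_{1,-1}|² = |d^3_{1,-1}(β)|² = (-0.297661)² = 0.088602 (the z-rotation phases have unit modulus)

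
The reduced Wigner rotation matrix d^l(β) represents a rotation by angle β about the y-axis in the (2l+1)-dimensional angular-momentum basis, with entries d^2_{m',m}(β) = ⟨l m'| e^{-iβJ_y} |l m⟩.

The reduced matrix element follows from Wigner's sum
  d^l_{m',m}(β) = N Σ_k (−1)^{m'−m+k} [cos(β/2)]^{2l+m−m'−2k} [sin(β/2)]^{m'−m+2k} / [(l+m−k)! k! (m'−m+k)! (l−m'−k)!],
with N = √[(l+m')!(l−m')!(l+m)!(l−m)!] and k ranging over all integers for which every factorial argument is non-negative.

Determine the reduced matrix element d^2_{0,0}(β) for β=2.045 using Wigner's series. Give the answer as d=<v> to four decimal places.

d=-0.1872

d^2_{0,0}(β=2.045) via Wigner's sum:
Half-angle: c=0.521234, s=0.853414. N=√(2·2·2·2)=4.000000
The bounds max(0,m−m')=0 and min(l+m,l−m')=2 give 3 terms
  k=0: (−1)^0·4.0000/(4)·0.5212^4·0.8534^0 = +0.073813
  k=1: (−1)^1·4.0000/(1)·0.5212^2·0.8534^2 = -0.791489
  k=2: (−1)^2·4.0000/(4)·0.5212^0·0.8534^4 = +0.530443
d^2_{0,0}(2.045) = +0.073813 -0.791489 +0.530443 = -0.187233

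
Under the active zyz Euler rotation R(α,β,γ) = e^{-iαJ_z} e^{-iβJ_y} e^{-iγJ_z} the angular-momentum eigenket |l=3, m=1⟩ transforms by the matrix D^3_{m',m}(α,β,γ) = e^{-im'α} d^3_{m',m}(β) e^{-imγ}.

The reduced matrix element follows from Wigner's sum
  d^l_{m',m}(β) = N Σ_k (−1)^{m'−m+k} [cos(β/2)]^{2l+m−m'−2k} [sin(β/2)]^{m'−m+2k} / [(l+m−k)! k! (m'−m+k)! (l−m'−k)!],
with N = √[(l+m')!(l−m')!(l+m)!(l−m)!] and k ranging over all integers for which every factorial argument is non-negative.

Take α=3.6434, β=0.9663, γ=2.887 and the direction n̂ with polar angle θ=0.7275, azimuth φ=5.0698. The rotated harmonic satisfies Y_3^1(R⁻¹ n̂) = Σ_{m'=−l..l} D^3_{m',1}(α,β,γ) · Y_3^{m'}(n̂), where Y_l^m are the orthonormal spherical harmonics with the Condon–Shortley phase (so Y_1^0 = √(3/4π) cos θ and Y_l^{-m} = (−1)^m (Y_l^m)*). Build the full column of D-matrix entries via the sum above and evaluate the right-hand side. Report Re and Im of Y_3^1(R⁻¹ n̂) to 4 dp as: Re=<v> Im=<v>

Need the full column D^3_{m',1} for m'=−3..3 at α=3.6434, β=0.9663, γ=2.887.
cos(β/2)=0.885536, sin(β/2)=0.464571
d^3_{-3,1}: single k=4 term ⇒ +0.141471;  D = -0.026609+0.138946i
d^3_{-2,1}: k∈[3..4] ⇒ +0.440357 -0.060599 = +0.379758;  D = -0.116784-0.361355i
d^3_{-1,1}: k∈[2..4] ⇒ +0.796306 -0.292220 +0.010053 = +0.514139;  D = +0.373939+0.352858i
d^3_{0,1}: k∈[1..3] ⇒ +0.876342 -0.723580 +0.066383 = +0.219145;  D = -0.212081-0.055192i
d^3_{1,1}: k∈[0..2] ⇒ +0.482211 -1.061741 +0.219165 = -0.360365;  D = -0.349409+0.088183i
d^3_{2,1}: k∈[0..1] ⇒ -0.799987 +0.440357 = -0.359630;  D = +0.263377-0.244881i
d^3_{3,1}: single k=0 term ⇒ +0.514013;  D = +0.161675-0.487925i
Y_3^{m'}(θ=0.7275,φ=5.0698) and Σ D·Y over m':
  (-0.0266+0.1389i)·(-0.1078-0.0587i)  (-0.1168-0.3614i)·(-0.2549+0.2212i)  (+0.3739+0.3529i)·(+0.1345+0.3602i)  (-0.2121-0.0552i)·(-0.0588+0.0000i)  (-0.3494+0.0882i)·(-0.1345+0.3602i)  (+0.2634-0.2449i)·(-0.2549-0.2212i)  (+0.1617-0.4879i)·(+0.1078-0.0587i)
Y_3^1(R⁻¹ n̂) = -0.060855+0.042629i

Re=-0.0609 Im=0.0426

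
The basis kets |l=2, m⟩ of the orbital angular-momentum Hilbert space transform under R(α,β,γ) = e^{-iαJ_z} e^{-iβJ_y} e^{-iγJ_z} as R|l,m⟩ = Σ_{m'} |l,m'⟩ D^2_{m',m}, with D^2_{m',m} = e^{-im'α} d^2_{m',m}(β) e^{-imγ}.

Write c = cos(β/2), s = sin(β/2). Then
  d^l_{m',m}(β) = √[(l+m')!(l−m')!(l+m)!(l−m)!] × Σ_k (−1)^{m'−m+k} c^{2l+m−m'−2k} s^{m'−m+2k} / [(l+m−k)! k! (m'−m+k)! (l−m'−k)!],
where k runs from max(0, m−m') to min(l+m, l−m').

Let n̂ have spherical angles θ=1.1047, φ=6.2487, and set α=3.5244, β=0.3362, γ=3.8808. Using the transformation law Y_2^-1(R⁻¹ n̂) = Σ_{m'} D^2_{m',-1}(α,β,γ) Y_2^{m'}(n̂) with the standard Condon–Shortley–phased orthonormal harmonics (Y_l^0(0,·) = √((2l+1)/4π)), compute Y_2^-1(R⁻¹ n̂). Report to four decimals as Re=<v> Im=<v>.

Re=0.0521 Im=0.1061

Need the full column D^2_{m',-1} for m'=−2..2 at α=3.5244, β=0.3362, γ=3.8808.
cos(β/2)=0.985904, sin(β/2)=0.167309
d^2_{-2,-1}: single k=1 term ⇒ +0.320667;  D = -0.021140-0.319970i
d^2_{-1,-1}: k∈[0..1] ⇒ +0.944799 -0.081627 = +0.863172;  D = +0.374503+0.777698i
d^2_{0,-1}: k∈[0..1] ⇒ -0.392736 +0.011310 = -0.381426;  D = +0.281875+0.256967i
d^2_{1,-1}: k∈[0..1] ⇒ +0.081627 -0.000784 = +0.080843;  D = +0.075763+0.028206i
d^2_{2,-1}: single k=0 term ⇒ -0.009235;  D = +0.009232-0.000244i
Y_2^{m'}(θ=1.1047,φ=6.2487) and Σ D·Y over m':
  (-0.0211-0.3200i)·(+0.3075+0.0212i)  (+0.3745+0.7777i)·(+0.3100+0.0107i)  (+0.2819+0.2570i)·(-0.1243+0.0000i)  (+0.0758+0.0282i)·(-0.3100+0.0107i)  (+0.0092-0.0002i)·(+0.3075-0.0212i)
Y_2^-1(R⁻¹ n̂) = +0.052074+0.106071i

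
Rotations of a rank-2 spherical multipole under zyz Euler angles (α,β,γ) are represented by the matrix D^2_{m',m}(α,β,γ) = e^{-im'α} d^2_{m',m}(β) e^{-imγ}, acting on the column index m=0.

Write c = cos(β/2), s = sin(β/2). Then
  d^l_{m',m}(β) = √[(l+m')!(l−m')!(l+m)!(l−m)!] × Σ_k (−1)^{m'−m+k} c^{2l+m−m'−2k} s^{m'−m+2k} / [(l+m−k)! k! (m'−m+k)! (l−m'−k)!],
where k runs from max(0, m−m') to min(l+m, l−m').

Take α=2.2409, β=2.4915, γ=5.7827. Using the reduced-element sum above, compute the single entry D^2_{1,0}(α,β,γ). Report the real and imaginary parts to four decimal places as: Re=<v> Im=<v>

Re=-0.3665 Im=-0.4625

First d^2_{1,0}(β=2.4915), then the phase factors e^{-i(1)α} and e^{-i(0)γ}:
With c≡cos(β/2)=0.319353 and s≡sin(β/2)=0.947636, N=[6·1·2·2]^{1/2}=4.898979
k∈{0,1} keeps every argument non-negative
  k=0: (−1)^1·4.8990/(2)·0.3194^3·0.9476^1 = -0.075601
  k=1: (−1)^2·4.8990/(2)·0.3194^1·0.9476^3 = +0.665688
d^2_{1,0}(2.4915) = -0.075601 +0.665688 = +0.590087
D = (-0.621067-0.783757i)·(+0.590087)·(+1.000000+0.000000i) = -0.366484-0.462485i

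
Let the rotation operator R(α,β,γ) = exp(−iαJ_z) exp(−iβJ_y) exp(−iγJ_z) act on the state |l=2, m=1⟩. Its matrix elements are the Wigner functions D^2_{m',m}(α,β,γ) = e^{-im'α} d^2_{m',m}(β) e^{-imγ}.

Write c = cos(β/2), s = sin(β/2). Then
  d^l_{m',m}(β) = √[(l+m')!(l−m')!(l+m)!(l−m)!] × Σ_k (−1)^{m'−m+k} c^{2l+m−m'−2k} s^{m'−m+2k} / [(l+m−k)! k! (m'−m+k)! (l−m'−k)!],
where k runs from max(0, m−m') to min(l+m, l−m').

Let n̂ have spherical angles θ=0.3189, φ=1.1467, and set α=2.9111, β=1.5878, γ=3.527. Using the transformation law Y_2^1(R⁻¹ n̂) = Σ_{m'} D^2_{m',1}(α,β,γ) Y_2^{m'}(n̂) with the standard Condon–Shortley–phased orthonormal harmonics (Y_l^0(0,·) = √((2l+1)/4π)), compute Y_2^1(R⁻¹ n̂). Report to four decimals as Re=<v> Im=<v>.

Re=0.0587 Im=-0.0042

Need the full column D^2_{m',1} for m'=−2..2 at α=2.9111, β=1.5878, γ=3.527.
cos(β/2)=0.701070, sin(β/2)=0.713093
d^2_{-2,1}: single k=3 term ⇒ +0.508428;  D = -0.336930+0.380759i
d^2_{-1,1}: k∈[2..3] ⇒ +0.749783 -0.258574 = +0.491209;  D = +0.400952-0.283768i
d^2_{0,1}: k∈[1..2] ⇒ +0.601873 -0.622694 = -0.020821;  D = +0.019294-0.007827i
d^2_{1,1}: k∈[0..1] ⇒ +0.241571 -0.749783 = -0.508212;  D = -0.502126+0.078415i
d^2_{2,1}: single k=0 term ⇒ -0.491428;  D = +0.490025+0.037106i
Y_2^{m'}(θ=0.3189,φ=1.1467) and Σ D·Y over m':
  (-0.3369+0.3808i)·(-0.0251-0.0285i)  (+0.4010-0.2838i)·(+0.0946-0.2096i)  (+0.0193-0.0078i)·(+0.5378+0.0000i)  (-0.5021+0.0784i)·(-0.0946-0.2096i)  (+0.4900+0.0371i)·(-0.0251+0.0285i)
Y_2^1(R⁻¹ n̂) = +0.058743-0.004220i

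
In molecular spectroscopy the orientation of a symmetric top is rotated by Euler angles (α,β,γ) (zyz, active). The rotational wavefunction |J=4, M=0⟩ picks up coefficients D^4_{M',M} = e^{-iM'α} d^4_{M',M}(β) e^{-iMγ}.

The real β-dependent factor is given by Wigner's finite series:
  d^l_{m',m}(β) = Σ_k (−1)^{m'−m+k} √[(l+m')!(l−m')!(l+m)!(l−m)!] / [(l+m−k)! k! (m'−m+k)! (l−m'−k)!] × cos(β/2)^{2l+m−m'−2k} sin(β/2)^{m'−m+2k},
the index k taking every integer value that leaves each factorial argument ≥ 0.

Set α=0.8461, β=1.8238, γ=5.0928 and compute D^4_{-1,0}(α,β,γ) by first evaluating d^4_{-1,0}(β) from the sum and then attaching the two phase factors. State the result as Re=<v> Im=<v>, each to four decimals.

D^4_{-1,0}(0.8461,1.8238,5.0928) = e^{-i·-1·0.8461}·d^4_{-1,0}(1.8238)·e^{-i·0·5.0928}. Compute d first:
Half-angle: c=0.612245, s=0.790668. N=√(6·120·24·24)=643.987578
Admissible k: 1..4 (factorial args all ≥0)
  k=1: (−1)^0·643.9876/(144)·0.6122^7·0.7907^1 = +0.114021
  k=2: (−1)^1·643.9876/(24)·0.6122^5·0.7907^3 = -1.140970
  k=3: (−1)^2·643.9876/(24)·0.6122^3·0.7907^5 = +1.902887
  k=4: (−1)^3·643.9876/(144)·0.6122^1·0.7907^7 = -0.528933
d^4_{-1,0}(1.8238) = +0.114021 -1.140970 +1.902887 -0.528933 = +0.347005
D = (+0.662908+0.748701i)·(+0.347005)·(+1.000000+0.000000i) = +0.230033+0.259803i

Re=0.2300 Im=0.2598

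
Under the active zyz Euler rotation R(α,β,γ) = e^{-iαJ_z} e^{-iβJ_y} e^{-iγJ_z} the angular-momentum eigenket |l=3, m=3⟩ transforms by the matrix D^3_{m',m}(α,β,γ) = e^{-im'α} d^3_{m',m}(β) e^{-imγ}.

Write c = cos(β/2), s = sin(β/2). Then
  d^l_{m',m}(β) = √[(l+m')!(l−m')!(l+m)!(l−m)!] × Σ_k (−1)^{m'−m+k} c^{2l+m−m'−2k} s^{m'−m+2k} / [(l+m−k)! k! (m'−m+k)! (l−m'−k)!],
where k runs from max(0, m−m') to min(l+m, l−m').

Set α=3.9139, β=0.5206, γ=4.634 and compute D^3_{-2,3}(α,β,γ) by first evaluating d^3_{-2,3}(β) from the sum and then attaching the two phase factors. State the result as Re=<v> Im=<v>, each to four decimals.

Re=0.0026 Im=0.0006

First d^3_{-2,3}(β=0.5206), then the phase factors e^{-i(-2)α} and e^{-i(3)γ}:
Half-angle: c=0.966313, s=0.257370. N=√(1·120·720·1)=293.938769
k: max(0,(3)−(-2))=5 … min(3+(3),3−(-2))=5
  k=5: (−1)^0·293.9388/(120)·0.9663^1·0.2574^5 = +0.002673
d^3_{-2,3}(0.5206) = +0.002673
Phases: e^{-i·(-2)·3.9139}=+0.026179+0.999657i, e^{-i·(3)·4.634}=+0.233005-0.972475i ⇒ D=+0.002615+0.000555i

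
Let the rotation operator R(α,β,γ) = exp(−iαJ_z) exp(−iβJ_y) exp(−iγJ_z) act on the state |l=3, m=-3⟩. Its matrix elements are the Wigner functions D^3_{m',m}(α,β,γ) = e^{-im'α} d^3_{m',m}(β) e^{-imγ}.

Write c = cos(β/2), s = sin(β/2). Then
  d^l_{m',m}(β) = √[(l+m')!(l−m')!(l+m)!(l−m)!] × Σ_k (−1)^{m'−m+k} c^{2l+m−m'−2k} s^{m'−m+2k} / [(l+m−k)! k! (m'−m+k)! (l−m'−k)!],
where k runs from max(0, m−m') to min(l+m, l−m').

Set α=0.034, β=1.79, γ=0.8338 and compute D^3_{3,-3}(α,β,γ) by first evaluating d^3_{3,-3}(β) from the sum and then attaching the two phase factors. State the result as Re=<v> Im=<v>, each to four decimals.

First d^3_{3,-3}(β=1.79), then the phase factors e^{-i(3)α} and e^{-i(-3)γ}:
With c≡cos(β/2)=0.625519 and s≡sin(β/2)=0.780209, N=[720·1·1·720]^{1/2}=720.000000
k: max(0,(-3)−(3))=0 … min(3+(-3),3−(3))=0
  k=0: (−1)^6·720.0000/(720)·0.6255^0·0.7802^6 = +0.225562
d^3_{3,-3}(1.79) = +0.225562
Phases: e^{-i·(3)·0.034}=+0.994803-0.101823i, e^{-i·(-3)·0.8338}=-0.801981+0.597350i ⇒ D=-0.166237+0.152459i

Re=-0.1662 Im=0.1525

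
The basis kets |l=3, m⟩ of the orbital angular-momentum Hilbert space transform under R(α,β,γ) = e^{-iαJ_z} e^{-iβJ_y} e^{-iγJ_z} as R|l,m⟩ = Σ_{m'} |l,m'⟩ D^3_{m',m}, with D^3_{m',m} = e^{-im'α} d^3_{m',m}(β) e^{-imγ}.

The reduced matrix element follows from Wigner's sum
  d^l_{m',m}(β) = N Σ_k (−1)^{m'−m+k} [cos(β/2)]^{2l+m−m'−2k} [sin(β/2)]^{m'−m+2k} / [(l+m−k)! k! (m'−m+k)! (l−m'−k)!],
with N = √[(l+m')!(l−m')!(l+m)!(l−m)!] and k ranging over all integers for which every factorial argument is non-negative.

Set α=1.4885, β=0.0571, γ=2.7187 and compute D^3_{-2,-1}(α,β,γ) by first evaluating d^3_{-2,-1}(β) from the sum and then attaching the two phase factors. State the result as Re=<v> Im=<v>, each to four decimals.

Split into d^3_{-2,-1}(β=0.0571) × two z-phases.
With c≡cos(β/2)=0.999592 and s≡sin(β/2)=0.028546, N=[1·120·2·24]^{1/2}=75.894664
k: max(0,(-1)−(-2))=1 … min(3+(-1),3−(-2))=2
  k=1: (−1)^0·75.8947/(24)·0.9996^5·0.0285^1 = +0.090087
  k=2: (−1)^1·75.8947/(12)·0.9996^3·0.0285^3 = -0.000147
d^3_{-2,-1}(0.0571) = +0.090087 -0.000147 = +0.089940
Attach z-rotation phases: D = e^{-i(-2)(1.4885)}·(+0.089940)·e^{-i(-1)(2.7187)} = +0.074860-0.049851i

Re=0.0749 Im=-0.0499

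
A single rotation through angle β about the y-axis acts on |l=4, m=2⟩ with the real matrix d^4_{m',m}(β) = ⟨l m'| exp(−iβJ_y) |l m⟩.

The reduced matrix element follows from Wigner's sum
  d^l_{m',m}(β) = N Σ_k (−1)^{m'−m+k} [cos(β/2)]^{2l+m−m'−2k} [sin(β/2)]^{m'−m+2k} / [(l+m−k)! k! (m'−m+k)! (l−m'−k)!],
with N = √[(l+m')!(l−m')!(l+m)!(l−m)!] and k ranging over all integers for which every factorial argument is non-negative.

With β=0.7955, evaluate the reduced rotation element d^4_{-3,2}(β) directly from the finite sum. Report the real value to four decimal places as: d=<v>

d=0.0722

d^4_{-3,2}(β=0.7955) via Wigner's sum:
Half-angle: c=0.921935, s=0.387345. N=√(1·5040·720·2)=2693.993318
k∈{5,6} keeps every argument non-negative
  k=5: (−1)^0·2693.9933/(240)·0.9219^3·0.3873^5 = +0.076697
  k=6: (−1)^1·2693.9933/(720)·0.9219^1·0.3873^7 = -0.004513
d^4_{-3,2}(0.7955) = +0.076697 -0.004513 = +0.072184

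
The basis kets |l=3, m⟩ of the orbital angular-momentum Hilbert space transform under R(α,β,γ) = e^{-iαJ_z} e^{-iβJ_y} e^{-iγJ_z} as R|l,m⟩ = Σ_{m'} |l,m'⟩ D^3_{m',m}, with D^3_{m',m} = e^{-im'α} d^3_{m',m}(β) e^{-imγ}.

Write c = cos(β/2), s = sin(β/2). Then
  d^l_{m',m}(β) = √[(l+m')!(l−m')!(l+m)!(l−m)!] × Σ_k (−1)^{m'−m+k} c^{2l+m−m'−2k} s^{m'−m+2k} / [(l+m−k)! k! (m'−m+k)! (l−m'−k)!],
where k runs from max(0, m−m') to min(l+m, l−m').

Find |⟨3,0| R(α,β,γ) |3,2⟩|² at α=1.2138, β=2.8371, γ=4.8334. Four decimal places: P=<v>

First d^3_{0,2}(β=2.8371), then the phase factors e^{-i(0)α} and e^{-i(2)γ}:
With c≡cos(β/2)=0.151659 and s≡sin(β/2)=0.988433, N=[6·6·120·1]^{1/2}=65.726707
k∈{2,3} keeps every argument non-negative
  k=2: (−1)^0·65.7267/(12)·0.1517^4·0.9884^2 = +0.002831
  k=3: (−1)^1·65.7267/(12)·0.1517^2·0.9884^4 = -0.120250
d^3_{0,2}(2.8371) = +0.002831 -0.120250 = -0.117419
|D^3_{0,2}|² = |d^3_{0,2}(β)|² = (-0.117419)² = 0.013787 (the z-rotation phases have unit modulus)

P=0.0138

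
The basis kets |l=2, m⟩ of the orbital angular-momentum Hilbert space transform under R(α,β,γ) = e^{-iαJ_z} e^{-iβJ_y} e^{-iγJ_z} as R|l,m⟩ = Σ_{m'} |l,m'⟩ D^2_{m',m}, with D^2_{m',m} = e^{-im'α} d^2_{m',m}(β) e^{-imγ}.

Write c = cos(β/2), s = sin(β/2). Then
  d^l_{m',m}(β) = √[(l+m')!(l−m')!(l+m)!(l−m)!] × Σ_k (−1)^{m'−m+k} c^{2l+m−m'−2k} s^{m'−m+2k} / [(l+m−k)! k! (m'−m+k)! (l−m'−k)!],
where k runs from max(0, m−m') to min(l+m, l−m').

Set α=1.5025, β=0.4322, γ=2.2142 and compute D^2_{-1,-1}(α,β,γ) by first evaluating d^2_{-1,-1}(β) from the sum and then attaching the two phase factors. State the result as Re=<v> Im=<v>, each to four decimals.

Split into d^2_{-1,-1}(β=0.4322) × two z-phases.
Half-angle: c=0.976741, s=0.214422. N=√(1·6·1·6)=6.000000
Admissible k: 0..1 (factorial args all ≥0)
  k=0: (−1)^0·6.0000/(6)·0.9767^4·0.2144^0 = +0.910160
  k=1: (−1)^1·6.0000/(2)·0.9767^2·0.2144^2 = -0.131589
d^2_{-1,-1}(0.4322) = +0.910160 -0.131589 = +0.778572
Attach z-rotation phases: D = e^{-i(-1)(1.5025)}·(+0.778572)·e^{-i(-1)(2.2142)} = -0.653326-0.423484i

Re=-0.6533 Im=-0.4235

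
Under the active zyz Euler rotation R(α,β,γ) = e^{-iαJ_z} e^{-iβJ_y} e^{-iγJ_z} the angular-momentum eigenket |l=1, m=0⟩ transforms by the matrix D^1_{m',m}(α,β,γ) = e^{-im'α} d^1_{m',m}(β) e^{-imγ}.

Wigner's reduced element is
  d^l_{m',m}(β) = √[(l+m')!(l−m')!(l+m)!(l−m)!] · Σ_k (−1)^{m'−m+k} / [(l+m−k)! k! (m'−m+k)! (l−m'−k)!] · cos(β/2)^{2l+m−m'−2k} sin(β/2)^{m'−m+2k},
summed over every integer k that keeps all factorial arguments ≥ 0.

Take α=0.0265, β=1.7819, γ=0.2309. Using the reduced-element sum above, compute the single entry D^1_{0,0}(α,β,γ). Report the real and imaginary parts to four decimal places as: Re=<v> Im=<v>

Re=-0.2095 Im=0.0000

First d^1_{0,0}(β=1.7819), then the phase factors e^{-i(0)α} and e^{-i(0)γ}:
With c≡cos(β/2)=0.628674 and s≡sin(β/2)=0.777669, N=[1·1·1·1]^{1/2}=1.000000
The bounds max(0,m−m')=0 and min(l+m,l−m')=1 give 2 terms
  k=0: (−1)^0·1.0000/(1)·0.6287^2·0.7777^0 = +0.395230
  k=1: (−1)^1·1.0000/(1)·0.6287^0·0.7777^2 = -0.604770
d^1_{0,0}(1.7819) = +0.395230 -0.604770 = -0.209539
D = (+1.000000+0.000000i)·(-0.209539)·(+1.000000+0.000000i) = -0.209539+0.000000i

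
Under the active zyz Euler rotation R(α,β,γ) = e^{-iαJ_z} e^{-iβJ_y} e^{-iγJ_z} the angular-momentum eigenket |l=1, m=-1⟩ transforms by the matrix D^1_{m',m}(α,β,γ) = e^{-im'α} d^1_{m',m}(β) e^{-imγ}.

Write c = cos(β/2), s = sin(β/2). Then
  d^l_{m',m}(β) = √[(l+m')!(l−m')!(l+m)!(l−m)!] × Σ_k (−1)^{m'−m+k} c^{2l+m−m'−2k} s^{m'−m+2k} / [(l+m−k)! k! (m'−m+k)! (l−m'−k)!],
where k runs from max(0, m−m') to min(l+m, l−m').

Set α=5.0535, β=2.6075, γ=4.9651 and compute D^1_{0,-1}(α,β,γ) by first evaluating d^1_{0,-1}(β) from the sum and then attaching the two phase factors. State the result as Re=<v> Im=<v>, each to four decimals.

Split into d^1_{0,-1}(β=2.6075) × two z-phases.
Half-angle: c=0.263884, s=0.964555. N=√(1·1·1·2)=1.414214
k∈{0} keeps every argument non-negative
  k=0: (−1)^1·1.4142/(1)·0.2639^1·0.9646^1 = -0.359960
d^1_{0,-1}(2.6075) = -0.359960
Attach z-rotation phases: D = e^{-i(0)(5.0535)}·(-0.359960)·e^{-i(-1)(4.9651)} = -0.090001+0.348527i

Re=-0.0900 Im=0.3485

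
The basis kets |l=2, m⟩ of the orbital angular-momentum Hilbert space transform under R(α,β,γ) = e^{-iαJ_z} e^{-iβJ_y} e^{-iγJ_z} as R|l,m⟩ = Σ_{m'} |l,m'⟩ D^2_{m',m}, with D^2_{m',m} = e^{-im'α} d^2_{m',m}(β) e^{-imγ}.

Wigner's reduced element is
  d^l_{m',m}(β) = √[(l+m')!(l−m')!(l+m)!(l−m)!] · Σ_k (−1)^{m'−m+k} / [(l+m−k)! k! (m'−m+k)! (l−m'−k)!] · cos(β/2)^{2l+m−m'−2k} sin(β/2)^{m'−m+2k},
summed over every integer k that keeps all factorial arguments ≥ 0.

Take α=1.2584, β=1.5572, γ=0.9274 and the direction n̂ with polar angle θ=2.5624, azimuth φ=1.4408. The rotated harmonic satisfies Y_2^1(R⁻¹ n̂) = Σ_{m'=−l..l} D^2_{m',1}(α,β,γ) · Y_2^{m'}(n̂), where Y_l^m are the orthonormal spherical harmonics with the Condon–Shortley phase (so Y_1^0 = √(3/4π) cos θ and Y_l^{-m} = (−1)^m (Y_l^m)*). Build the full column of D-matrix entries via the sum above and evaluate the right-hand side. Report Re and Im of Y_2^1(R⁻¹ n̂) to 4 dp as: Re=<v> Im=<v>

Need the full column D^2_{m',1} for m'=−2..2 at α=1.2584, β=1.5572, γ=0.9274.
cos(β/2)=0.711897, sin(β/2)=0.702283
d^2_{-2,1}: single k=3 term ⇒ +0.493156;  D = -0.009174+0.493071i
d^2_{-1,1}: k∈[2..3] ⇒ +0.749861 -0.243248 = +0.506613;  D = +0.479113+0.164644i
d^2_{0,1}: k∈[1..2] ⇒ +0.620641 -0.603991 = +0.016650;  D = +0.009989-0.013321i
d^2_{1,1}: k∈[0..1] ⇒ +0.256844 -0.749861 = -0.493017;  D = +0.284452+0.402682i
d^2_{2,1}: single k=0 term ⇒ -0.506751;  D = +0.483726-0.151017i
Y_2^{m'}(θ=2.5624,φ=1.4408) and Σ D·Y over m':
  (-0.0092+0.4931i)·(-0.1118-0.0297i)  (+0.4791+0.1646i)·(-0.0459+0.3509i)  (+0.0100-0.0133i)·(+0.3473+0.0000i)  (+0.2845+0.4027i)·(+0.0459+0.3509i)  (+0.4837-0.1510i)·(-0.1118+0.0297i)
Y_2^1(R⁻¹ n̂) = -0.238447+0.250640i

Re=-0.2384 Im=0.2506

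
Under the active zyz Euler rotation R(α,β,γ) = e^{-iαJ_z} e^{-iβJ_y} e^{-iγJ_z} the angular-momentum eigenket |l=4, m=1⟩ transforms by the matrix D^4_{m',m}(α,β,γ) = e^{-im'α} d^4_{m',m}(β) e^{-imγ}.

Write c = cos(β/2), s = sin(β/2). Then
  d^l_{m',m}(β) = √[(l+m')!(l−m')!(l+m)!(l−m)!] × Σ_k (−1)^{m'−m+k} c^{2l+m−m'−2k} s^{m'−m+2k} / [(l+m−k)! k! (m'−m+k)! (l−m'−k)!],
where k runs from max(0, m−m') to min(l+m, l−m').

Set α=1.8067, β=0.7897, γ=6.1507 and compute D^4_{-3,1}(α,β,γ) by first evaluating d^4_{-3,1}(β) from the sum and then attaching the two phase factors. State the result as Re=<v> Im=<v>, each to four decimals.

First d^4_{-3,1}(β=0.7897), then the phase factors e^{-i(-3)α} and e^{-i(1)γ}:
c=cos(0.7897/2)=0.923054, s=sin(0.7897/2)=0.384670; N=√[1·5040·120·6]=1904.940944
k: max(0,(1)−(-3))=4 … min(4+(1),4−(-3))=5
  k=4: (−1)^0·1904.9409/(144)·0.9231^4·0.3847^4 = +0.210271
  k=5: (−1)^1·1904.9409/(240)·0.9231^2·0.3847^6 = -0.021911
d^4_{-3,1}(0.7897) = +0.210271 -0.021911 = +0.188361
Attach z-rotation phases: D = e^{-i(-3)(1.8067)}·(+0.188361)·e^{-i(1)(6.1507)} = +0.140286-0.125696i

Re=0.1403 Im=-0.1257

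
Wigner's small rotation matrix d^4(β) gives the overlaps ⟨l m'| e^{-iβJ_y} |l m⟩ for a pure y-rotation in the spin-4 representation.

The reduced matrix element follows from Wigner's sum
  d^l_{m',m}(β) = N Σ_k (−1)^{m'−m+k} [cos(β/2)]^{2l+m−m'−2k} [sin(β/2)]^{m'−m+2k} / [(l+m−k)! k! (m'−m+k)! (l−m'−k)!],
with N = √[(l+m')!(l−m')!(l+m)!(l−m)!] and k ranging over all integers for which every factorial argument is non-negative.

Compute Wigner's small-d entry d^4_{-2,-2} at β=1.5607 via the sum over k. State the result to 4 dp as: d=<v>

d^4_{-2,-2}(β=1.5607) via Wigner's sum:
Half-angle: c=0.710667, s=0.703528. N=√(2·720·2·720)=1440.000000
k: max(0,(-2)−(-2))=0 … min(4+(-2),4−(-2))=2
  k=0: (−1)^0·1440.0000/(1440)·0.7107^8·0.7035^0 = +0.065063
  k=1: (−1)^1·1440.0000/(120)·0.7107^6·0.7035^2 = -0.765143
  k=2: (−1)^2·1440.0000/(96)·0.7107^4·0.7035^4 = +0.937309
d^4_{-2,-2}(1.5607) = +0.065063 -0.765143 +0.937309 = +0.237229

d=0.2372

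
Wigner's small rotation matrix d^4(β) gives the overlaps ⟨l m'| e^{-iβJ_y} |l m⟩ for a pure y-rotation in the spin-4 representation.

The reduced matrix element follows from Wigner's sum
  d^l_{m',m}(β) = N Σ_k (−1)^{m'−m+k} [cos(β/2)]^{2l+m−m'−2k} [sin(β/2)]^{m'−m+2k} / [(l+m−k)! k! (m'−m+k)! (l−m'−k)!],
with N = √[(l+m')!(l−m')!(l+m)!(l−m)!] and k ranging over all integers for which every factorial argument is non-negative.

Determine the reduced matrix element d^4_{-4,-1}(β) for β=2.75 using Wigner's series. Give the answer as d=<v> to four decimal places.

d^4_{-4,-1}(β=2.75) via Wigner's sum:
With c≡cos(β/2)=0.194548 and s≡sin(β/2)=0.980893, N=[1·40320·6·120]^{1/2}=5387.986637
The bounds max(0,m−m')=3 and min(l+m,l−m')=3 give 1 term
  k=3: (−1)^0·5387.9866/(720)·0.1945^5·0.9809^3 = +0.001968
d^4_{-4,-1}(2.75) = +0.001968

d=0.0020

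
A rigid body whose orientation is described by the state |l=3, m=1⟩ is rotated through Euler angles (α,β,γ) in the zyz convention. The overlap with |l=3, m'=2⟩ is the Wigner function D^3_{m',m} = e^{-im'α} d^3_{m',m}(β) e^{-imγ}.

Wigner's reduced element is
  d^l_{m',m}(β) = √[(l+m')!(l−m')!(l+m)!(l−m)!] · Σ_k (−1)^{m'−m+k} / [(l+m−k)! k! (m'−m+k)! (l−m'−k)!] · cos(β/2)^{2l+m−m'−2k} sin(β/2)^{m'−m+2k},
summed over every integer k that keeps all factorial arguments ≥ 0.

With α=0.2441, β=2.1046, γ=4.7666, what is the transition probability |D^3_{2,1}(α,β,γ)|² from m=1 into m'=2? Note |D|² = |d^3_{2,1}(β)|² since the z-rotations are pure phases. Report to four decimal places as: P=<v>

First d^3_{2,1}(β=2.1046), then the phase factors e^{-i(2)α} and e^{-i(1)γ}:
c=cos(2.1046/2)=0.495575, s=sin(2.1046/2)=0.868565; N=√[120·1·24·2]=75.894664
k: max(0,(1)−(2))=0 … min(3+(1),3−(2))=1
  k=0: (−1)^1·75.8947/(24)·0.4956^5·0.8686^1 = -0.082101
  k=1: (−1)^2·75.8947/(12)·0.4956^3·0.8686^3 = +0.504388
d^3_{2,1}(2.1046) = -0.082101 +0.504388 = +0.422287
|D^3_{2,1}|² = |d^3_{2,1}(β)|² = (+0.422287)² = 0.178326 (the z-rotation phases have unit modulus)

P=0.1783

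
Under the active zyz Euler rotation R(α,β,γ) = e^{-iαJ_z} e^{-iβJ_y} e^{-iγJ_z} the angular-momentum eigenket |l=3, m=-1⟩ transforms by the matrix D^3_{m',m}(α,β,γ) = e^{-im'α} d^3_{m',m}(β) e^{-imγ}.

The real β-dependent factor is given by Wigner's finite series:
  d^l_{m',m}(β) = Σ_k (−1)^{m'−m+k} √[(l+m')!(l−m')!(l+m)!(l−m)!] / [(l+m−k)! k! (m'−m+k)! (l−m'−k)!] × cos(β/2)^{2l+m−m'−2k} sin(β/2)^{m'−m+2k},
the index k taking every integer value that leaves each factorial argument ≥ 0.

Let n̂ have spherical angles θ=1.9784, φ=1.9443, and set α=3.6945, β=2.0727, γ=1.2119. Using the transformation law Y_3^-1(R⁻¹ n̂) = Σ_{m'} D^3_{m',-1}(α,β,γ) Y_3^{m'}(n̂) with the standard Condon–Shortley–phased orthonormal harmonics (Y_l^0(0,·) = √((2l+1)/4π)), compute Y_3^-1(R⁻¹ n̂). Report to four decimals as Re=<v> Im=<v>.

Re=0.2225 Im=-0.2290

Need the full column D^3_{m',-1} for m'=−3..3 at α=3.6945, β=2.0727, γ=1.2119.
cos(β/2)=0.509365, sin(β/2)=0.860551
d^3_{-3,-1}: single k=2 term ⇒ +0.193070;  D = +0.186025-0.051678i
d^3_{-2,-1}: k∈[1..2] ⇒ +0.093308 -0.532655 = -0.439347;  D = +0.298484-0.322386i
d^3_{-1,-1}: k∈[0..2] ⇒ +0.017465 -0.398803 +0.853719 = +0.472381;  D = +0.091073-0.463519i
d^3_{0,-1}: k∈[0..2] ⇒ -0.102214 +0.875241 -0.832726 = -0.059699;  D = -0.020969-0.055895i
d^3_{1,-1}: k∈[0..2] ⇒ +0.299102 -1.138292 +0.406124 = -0.433065;  D = +0.342386+0.265175i
d^3_{2,-1}: k∈[0..1] ⇒ -0.532655 +0.760171 = +0.227516;  D = +0.226237+0.024091i
d^3_{3,-1}: single k=0 term ⇒ +0.551073;  D = -0.496971+0.238120i
Y_3^{m'}(θ=1.9784,φ=1.9443) and Σ D·Y over m':
  (+0.1860-0.0517i)·(+0.2907+0.1405i)  (+0.2985-0.3224i)·(+0.2505-0.2320i)  (+0.0911-0.4635i)·(+0.0232+0.0592i)  (-0.0210-0.0559i)·(+0.3276+0.0000i)  (+0.3424+0.2652i)·(-0.0232+0.0592i)  (+0.2262+0.0241i)·(+0.2505+0.2320i)  (-0.4970+0.2381i)·(-0.2907+0.1405i)
Y_3^-1(R⁻¹ n̂) = +0.222451-0.228979i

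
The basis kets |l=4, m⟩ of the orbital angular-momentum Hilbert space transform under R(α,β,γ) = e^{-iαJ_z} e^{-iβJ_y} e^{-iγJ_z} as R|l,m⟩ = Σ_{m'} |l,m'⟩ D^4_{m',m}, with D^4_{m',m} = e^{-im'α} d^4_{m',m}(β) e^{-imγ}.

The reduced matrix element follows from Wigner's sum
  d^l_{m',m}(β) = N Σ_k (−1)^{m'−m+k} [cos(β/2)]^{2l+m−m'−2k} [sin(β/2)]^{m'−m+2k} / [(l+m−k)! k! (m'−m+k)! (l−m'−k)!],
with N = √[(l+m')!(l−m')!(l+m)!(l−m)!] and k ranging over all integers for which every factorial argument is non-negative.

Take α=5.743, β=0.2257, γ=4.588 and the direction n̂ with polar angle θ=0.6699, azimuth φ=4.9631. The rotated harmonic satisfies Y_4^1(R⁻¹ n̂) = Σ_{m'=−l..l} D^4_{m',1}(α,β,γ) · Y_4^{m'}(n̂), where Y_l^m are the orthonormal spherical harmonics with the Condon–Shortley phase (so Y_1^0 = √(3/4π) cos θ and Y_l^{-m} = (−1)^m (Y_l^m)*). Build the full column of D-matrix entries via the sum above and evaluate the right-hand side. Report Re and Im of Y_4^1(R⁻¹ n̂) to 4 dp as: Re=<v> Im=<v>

Re=-0.3625 Im=-0.2771

Need the full column D^4_{m',1} for m'=−4..4 at α=5.743, β=0.2257, γ=4.588.
cos(β/2)=0.993639, sin(β/2)=0.112611
d^4_{-4,1}: single k=5 term ⇒ +0.000133;  D = +0.000119-0.000060i
d^4_{-3,1}: k∈[4..5] ⇒ +0.002074 -0.000016 = +0.002058;  D = +0.002052+0.000153i
d^4_{-2,1}: k∈[3..5] ⇒ +0.019561 -0.000377 +0.000001 = +0.019185;  D = +0.015672+0.011066i
d^4_{-1,1}: k∈[2..5] ⇒ +0.122048 -0.004703 +0.000030 -0.000000 = +0.117376;  D = +0.047410+0.107375i
d^4_{0,1}: k∈[1..4] ⇒ +0.481610 -0.037115 +0.000477 -0.000001 = +0.444971;  D = -0.055207+0.441533i
d^4_{1,1}: k∈[0..3] ⇒ +0.950232 -0.183072 +0.004703 -0.000020 = +0.771843;  D = -0.476014+0.607579i
d^4_{2,1}: k∈[0..2] ⇒ -0.456895 +0.029342 -0.000251 = -0.427805;  D = +0.399464-0.153119i
d^4_{3,1}: k∈[0..1] ⇒ +0.096873 -0.002074 = +0.094799;  D = -0.093365-0.016426i
d^4_{4,1}: single k=0 term ⇒ -0.010351;  D = +0.007820+0.006781i
Y_4^{m'}(θ=0.6699,φ=4.9631) and Σ D·Y over m':
  (+0.0001-0.0001i)·(+0.0354-0.0554i)  (+0.0021+0.0002i)·(-0.1605-0.1715i)  (+0.0157+0.0111i)·(-0.3734+0.2047i)  (+0.0474+0.1074i)·(+0.0743+0.2903i)  (-0.0552+0.4415i)·(-0.2347+0.0000i)  (-0.4760+0.6076i)·(-0.0743+0.2903i)  (+0.3995-0.1531i)·(-0.3734-0.2047i)  (-0.0934-0.0164i)·(+0.1605-0.1715i)  (+0.0078+0.0068i)·(+0.0354+0.0554i)
Y_4^1(R⁻¹ n̂) = -0.362455-0.277084i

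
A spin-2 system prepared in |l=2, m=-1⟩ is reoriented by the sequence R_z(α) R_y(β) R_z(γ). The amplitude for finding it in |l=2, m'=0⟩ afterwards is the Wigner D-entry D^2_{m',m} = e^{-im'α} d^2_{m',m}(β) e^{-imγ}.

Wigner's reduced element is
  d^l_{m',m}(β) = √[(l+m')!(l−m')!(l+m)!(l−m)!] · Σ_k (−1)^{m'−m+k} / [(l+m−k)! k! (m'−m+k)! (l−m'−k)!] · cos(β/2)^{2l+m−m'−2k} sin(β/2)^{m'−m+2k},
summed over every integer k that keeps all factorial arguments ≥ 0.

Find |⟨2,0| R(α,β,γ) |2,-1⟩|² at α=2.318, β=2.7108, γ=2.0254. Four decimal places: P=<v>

D^2_{0,-1}(2.318,2.7108,2.0254) = e^{-i·0·2.318}·d^2_{0,-1}(2.7108)·e^{-i·-1·2.0254}. Compute d first:
Half-angle: c=0.213735, s=0.976892. N=√(2·2·1·6)=4.898979
The bounds max(0,m−m')=0 and min(l+m,l−m')=1 give 2 terms
  k=0: (−1)^1·4.8990/(2)·0.2137^3·0.9769^1 = -0.023364
  k=1: (−1)^2·4.8990/(2)·0.2137^1·0.9769^3 = +0.488079
d^2_{0,-1}(2.7108) = -0.023364 +0.488079 = +0.464715
|D^2_{0,-1}|² = |d^2_{0,-1}(β)|² = (+0.464715)² = 0.215960 (the z-rotation phases have unit modulus)

P=0.2160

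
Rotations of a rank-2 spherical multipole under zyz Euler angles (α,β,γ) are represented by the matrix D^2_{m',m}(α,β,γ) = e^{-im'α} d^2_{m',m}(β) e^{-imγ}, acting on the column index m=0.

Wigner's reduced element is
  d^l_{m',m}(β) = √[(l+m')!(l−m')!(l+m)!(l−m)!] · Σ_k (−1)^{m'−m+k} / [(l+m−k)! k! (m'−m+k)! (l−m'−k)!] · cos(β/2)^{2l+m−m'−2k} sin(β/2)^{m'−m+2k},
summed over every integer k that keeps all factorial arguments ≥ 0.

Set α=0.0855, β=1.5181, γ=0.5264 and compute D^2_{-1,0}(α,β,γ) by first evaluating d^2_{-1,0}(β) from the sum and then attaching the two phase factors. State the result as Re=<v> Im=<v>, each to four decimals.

Re=0.0642 Im=0.0055

D^2_{-1,0}(0.0855,1.5181,0.5264) = e^{-i·-1·0.0855}·d^2_{-1,0}(1.5181)·e^{-i·0·0.5264}. Compute d first:
c=cos(1.5181/2)=0.725490, s=sin(1.5181/2)=0.688233; N=√[1·6·2·2]=4.898979
k: max(0,(0)−(-1))=1 … min(2+(0),2−(-1))=2
  k=1: (−1)^0·4.8990/(2)·0.7255^3·0.6882^1 = +0.643732
  k=2: (−1)^1·4.8990/(2)·0.7255^1·0.6882^3 = -0.579312
d^2_{-1,0}(1.5181) = +0.643732 -0.579312 = +0.064420
Attach z-rotation phases: D = e^{-i(-1)(0.0855)}·(+0.064420)·e^{-i(0)(0.5264)} = +0.064185+0.005501i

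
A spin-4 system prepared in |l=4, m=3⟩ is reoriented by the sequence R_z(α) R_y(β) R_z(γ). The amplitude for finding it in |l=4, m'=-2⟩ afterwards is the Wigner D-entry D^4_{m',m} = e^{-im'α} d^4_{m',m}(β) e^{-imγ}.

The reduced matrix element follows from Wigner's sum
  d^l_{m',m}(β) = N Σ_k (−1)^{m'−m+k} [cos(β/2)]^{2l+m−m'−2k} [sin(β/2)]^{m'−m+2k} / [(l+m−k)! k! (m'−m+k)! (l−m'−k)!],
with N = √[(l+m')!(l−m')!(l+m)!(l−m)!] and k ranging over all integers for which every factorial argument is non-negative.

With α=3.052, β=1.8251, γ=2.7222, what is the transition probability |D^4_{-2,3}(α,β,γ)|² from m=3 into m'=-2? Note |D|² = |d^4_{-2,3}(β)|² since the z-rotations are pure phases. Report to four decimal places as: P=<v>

P=0.1241

D^4_{-2,3}(3.052,1.8251,2.7222) = e^{-i·-2·3.052}·d^4_{-2,3}(1.8251)·e^{-i·3·2.7222}. Compute d first:
c=cos(1.8251/2)=0.611731, s=sin(1.8251/2)=0.791066; N=√[2·720·5040·1]=2693.993318
k∈{5,6} keeps every argument non-negative
  k=5: (−1)^0·2693.9933/(240)·0.6117^3·0.7911^5 = +0.796031
  k=6: (−1)^1·2693.9933/(720)·0.6117^1·0.7911^7 = -0.443725
d^4_{-2,3}(1.8251) = +0.796031 -0.443725 = +0.352306
|D^4_{-2,3}|² = |d^4_{-2,3}(β)|² = (+0.352306)² = 0.124119 (the z-rotation phases have unit modulus)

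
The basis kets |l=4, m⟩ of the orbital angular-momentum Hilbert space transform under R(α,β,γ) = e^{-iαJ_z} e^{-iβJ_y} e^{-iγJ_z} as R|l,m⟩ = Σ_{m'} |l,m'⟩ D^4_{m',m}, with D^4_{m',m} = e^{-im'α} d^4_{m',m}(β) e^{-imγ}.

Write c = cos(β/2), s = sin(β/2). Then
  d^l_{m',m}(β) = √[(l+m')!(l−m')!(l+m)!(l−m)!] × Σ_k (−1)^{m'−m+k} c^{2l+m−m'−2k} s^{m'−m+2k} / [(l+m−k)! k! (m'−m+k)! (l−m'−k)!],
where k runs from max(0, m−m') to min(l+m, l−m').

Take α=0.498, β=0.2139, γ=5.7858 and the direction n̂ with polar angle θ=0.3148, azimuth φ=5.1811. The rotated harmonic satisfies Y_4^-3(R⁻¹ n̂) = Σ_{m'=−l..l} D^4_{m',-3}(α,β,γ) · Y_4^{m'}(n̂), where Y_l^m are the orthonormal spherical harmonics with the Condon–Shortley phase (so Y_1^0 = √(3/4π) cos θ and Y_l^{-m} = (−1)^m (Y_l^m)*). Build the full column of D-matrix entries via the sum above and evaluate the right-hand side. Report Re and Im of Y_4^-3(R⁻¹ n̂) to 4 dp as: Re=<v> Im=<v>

Need the full column D^4_{m',-3} for m'=−4..4 at α=0.498, β=0.2139, γ=5.7858.
cos(β/2)=0.994286, sin(β/2)=0.106746
d^4_{-4,-3}: single k=1 term ⇒ +0.290053;  D = +0.254567+0.139019i
d^4_{-3,-3}: k∈[0..1] ⇒ +0.955194 -0.077068 = +0.878127;  D = +0.878125+0.001619i
d^4_{-2,-3}: k∈[0..1] ⇒ -0.383704 +0.013268 = -0.370437;  D = -0.325769+0.176346i
d^4_{-1,-3}: k∈[0..1] ⇒ +0.087386 -0.001679 = +0.085708;  D = +0.046729-0.071849i
d^4_{0,-3}: k∈[0..1] ⇒ -0.013986 +0.000161 = -0.013824;  D = -0.001086+0.013782i
d^4_{1,-3}: k∈[0..1] ⇒ +0.001679 -0.000012 = +0.001667;  D = -0.000679-0.001523i
d^4_{2,-3}: k∈[0..1] ⇒ -0.000153 +0.000001 = -0.000152;  D = +0.000121+0.000093i
d^4_{3,-3}: k∈[0..1] ⇒ +0.000010 -0.000000 = +0.000010;  D = -0.000010-0.000002i
d^4_{4,-3}: single k=0 term ⇒ -0.000000;  D = +0.000000-0.000000i
Y_4^{m'}(θ=0.3148,φ=5.1811) and Σ D·Y over m':
  (+0.2546+0.1390i)·(-0.0012-0.0039i)  (+0.8781+0.0016i)·(-0.0349-0.0058i)  (-0.3258+0.1763i)·(-0.1012+0.1378i)  (+0.0467-0.0718i)·(+0.2095+0.4137i)  (-0.0011+0.0138i)·(+0.4747+0.0000i)  (-0.0007-0.0015i)·(-0.2095+0.4137i)  (+0.0001+0.0001i)·(-0.1012-0.1378i)  (-0.0000-0.0000i)·(+0.0349-0.0058i)  (+0.0000-0.0000i)·(-0.0012+0.0039i)
Y_4^-3(R⁻¹ n̂) = +0.018060-0.058177i

Re=0.0181 Im=-0.0582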